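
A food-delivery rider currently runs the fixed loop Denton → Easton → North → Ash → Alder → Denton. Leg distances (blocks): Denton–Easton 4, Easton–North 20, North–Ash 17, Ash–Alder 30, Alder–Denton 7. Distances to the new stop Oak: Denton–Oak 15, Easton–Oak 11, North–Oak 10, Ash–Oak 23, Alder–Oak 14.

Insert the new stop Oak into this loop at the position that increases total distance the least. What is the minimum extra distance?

Adding 1 blocks by placing Oak on the Easton–North leg.

Insertion cost between consecutive stops i–j is d(i,Oak) + d(Oak,j) − d(i,j):
  between Denton and Easton: 15 + 11 − 4 = 22
  between Easton and North: 11 + 10 − 20 = 1
  between North and Ash: 10 + 23 − 17 = 16
  between Ash and Alder: 23 + 14 − 30 = 7
  between Alder and Denton: 14 + 15 − 7 = 22
Cheapest insertion is between Easton and North, adding 1.
New total = 78 + 1 = 79.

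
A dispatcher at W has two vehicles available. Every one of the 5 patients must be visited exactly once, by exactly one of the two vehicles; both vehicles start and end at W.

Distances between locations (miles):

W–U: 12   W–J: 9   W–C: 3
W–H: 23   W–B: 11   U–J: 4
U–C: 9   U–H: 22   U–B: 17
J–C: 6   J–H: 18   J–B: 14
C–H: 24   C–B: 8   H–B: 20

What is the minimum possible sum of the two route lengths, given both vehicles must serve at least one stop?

71 miles — the smallest possible combined total.

Try each way of splitting the stops between the two vehicles (each non-empty) and, for each split, find the best tour for each vehicle:
  {U} + {J, C, H, B}: 24 + 58 = 82
  {J} + {U, C, H, B}: 18 + 65 = 83
  {U, J} + {C, H, B}: 25 + 54 = 79
  {C} + {U, J, H, B}: 6 + 65 = 71
  {U, C} + {J, H, B}: 24 + 58 = 82
  {J, C} + {U, H, B}: 18 + 65 = 83
  … (15 splits in total)
Best: vehicle 1 W → C → W = 6; vehicle 2 W → U → J → H → B → W = 65; combined 71.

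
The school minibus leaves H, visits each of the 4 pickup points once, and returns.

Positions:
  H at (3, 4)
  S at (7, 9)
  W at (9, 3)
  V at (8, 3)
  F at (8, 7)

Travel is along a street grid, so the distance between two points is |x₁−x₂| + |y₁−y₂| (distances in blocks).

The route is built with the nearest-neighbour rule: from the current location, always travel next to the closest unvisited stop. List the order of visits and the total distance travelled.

H → [V:6 / W:7 / F:8 / S:9] → V (6)
V → [W:1 / F:4 / S:7] → W (1)
W → [F:5 / S:8] → F (5)
F → [S:3] → S (3)
Return S→H: 9.
Total = 6 + 1 + 5 + 3 + 9 = 24.

24 blocks along H → V → W → F → S → H.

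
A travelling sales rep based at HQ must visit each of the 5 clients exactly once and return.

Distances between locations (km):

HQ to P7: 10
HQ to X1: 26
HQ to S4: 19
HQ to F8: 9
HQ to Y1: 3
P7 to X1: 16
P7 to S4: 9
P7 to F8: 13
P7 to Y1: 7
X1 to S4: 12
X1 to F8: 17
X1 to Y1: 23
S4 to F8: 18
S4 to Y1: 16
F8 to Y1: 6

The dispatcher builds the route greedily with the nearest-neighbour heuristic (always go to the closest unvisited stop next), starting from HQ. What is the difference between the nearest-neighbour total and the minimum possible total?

12 km longer than the optimal tour.

From HQ: Y1=3, F8=9, P7=10, S4=19, X1=26 → choose Y1 (3).
From Y1: F8=6, P7=7, S4=16, X1=23 → choose F8 (6).
From F8: P7=13, X1=17, S4=18 → choose P7 (13).
From P7: S4=9, X1=16 → choose S4 (9).
From S4: X1=12 → choose X1 (12).
NN route HQ → Y1 → F8 → P7 → S4 → X1 → HQ costs 69.
Optimal: HQ → P7 → S4 → X1 → F8 → Y1 → HQ costs 57 (by enumerating all 60 distinct tours).
Excess = 69 − 57 = 12.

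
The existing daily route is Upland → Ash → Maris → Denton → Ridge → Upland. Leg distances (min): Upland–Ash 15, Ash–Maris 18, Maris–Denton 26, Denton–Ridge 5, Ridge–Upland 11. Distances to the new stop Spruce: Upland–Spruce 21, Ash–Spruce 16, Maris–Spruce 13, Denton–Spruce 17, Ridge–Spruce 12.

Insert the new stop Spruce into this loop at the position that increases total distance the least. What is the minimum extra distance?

Adding 4 min by placing Spruce on the Maris–Denton leg.

Insertion cost between consecutive stops i–j is d(i,Spruce) + d(Spruce,j) − d(i,j):
  between Upland and Ash: 21 + 16 − 15 = 22
  between Ash and Maris: 16 + 13 − 18 = 11
  between Maris and Denton: 13 + 17 − 26 = 4
  between Denton and Ridge: 17 + 12 − 5 = 24
  between Ridge and Upland: 12 + 21 − 11 = 22
Cheapest insertion is between Maris and Denton, adding 4.
New total = 75 + 4 = 79.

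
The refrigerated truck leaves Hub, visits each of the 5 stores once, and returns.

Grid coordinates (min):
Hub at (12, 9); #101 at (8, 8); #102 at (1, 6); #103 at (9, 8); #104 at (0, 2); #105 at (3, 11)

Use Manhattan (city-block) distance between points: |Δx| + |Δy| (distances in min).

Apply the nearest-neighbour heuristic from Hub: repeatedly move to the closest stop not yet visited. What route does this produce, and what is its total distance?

From Hub: distances to unvisited — #103=4, #101=5, #105=11, #102=14, #104=19. Nearest is #103 (4).
From #103: distances to unvisited — #101=1, #105=9, #102=10, #104=15. Nearest is #101 (1).
From #101: distances to unvisited — #105=8, #102=9, #104=14. Nearest is #105 (8).
From #105: distances to unvisited — #102=7, #104=12. Nearest is #102 (7).
From #102: distances to unvisited — #104=5. Nearest is #104 (5).
Return #104→Hub: 19.
Total = 4 + 1 + 8 + 7 + 5 + 19 = 44.

Nearest-neighbour total = 44 min; route Hub → #103 → #101 → #105 → #102 → #104 → Hub.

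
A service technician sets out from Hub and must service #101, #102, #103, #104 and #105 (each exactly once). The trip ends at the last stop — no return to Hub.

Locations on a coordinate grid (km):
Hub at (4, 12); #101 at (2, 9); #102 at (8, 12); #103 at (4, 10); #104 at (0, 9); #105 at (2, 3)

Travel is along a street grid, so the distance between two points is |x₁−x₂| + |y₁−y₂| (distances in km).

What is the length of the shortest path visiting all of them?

There are 5! = 120 possible orderings.
Hub - #101 - #102 - #103 - #104 - #105: 5+9+6+5+8 = 33
Hub - #101 - #102 - #103 - #105 - #104: 5+9+6+9+8 = 37
Hub - #101 - #102 - #104 - #103 - #105: 5+9+11+5+9 = 39
Hub - #101 - #102 - #104 - #105 - #103: 5+9+11+8+9 = 42
Hub - #101 - #102 - #105 - #103 - #104: 5+9+15+9+5 = 43
Hub - #101 - #102 - #105 - #104 - #103: 5+9+15+8+5 = 42
Hub - #101 - #103 - #102 - #104 - #105: 5+3+6+11+8 = 33
Hub - #101 - #103 - #102 - #105 - #104: 5+3+6+15+8 = 37
Hub - #101 - #103 - #104 - #102 - #105: 5+3+5+11+15 = 39
Hub - #101 - #103 - #104 - #105 - #102: 5+3+5+8+15 = 36
Hub - #101 - #103 - #105 - #102 - #104: 5+3+9+15+11 = 43
Hub - #101 - #103 - #105 - #104 - #102: 5+3+9+8+11 = 36
Hub - #101 - #104 - #102 - #103 - #105: 5+2+11+6+9 = 33
Hub - #101 - #104 - #102 - #105 - #103: 5+2+11+15+9 = 42
… (106 more)
Hub - #102 - #103 - #101 - #104 - #105: 4+6+3+2+8 = 23  ← best
The minimum is 23.
One shortest path: Hub → #102 → #103 → #101 → #104 → #105.

Shortest open route: 23 km.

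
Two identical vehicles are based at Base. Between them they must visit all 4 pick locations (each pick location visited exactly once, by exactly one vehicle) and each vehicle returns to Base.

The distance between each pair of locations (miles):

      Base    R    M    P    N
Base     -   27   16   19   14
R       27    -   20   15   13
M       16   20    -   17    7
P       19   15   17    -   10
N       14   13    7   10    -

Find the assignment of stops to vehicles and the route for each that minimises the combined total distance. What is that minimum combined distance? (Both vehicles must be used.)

Minimum combined distance: 93 miles.

Try each way of splitting the stops between the two vehicles (each non-empty) and, for each split, find the best tour for each vehicle:
  {R} + {M, P, N}: 54 + 52 = 106
  {M} + {R, P, N}: 32 + 61 = 93
  {R, M} + {P, N}: 63 + 43 = 106
  {P} + {R, M, N}: 38 + 63 = 101
  {R, P} + {M, N}: 61 + 37 = 98
  {M, P} + {R, N}: 52 + 54 = 106
  … (7 splits in total)
Best: vehicle 1 Base → M → Base = 32; vehicle 2 Base → P → R → N → Base = 61; combined 93.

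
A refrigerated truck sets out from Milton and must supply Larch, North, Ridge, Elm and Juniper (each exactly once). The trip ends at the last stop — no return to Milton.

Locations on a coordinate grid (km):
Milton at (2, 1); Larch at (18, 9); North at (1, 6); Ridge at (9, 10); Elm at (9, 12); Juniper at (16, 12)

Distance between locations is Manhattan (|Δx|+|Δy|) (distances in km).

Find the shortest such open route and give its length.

Shortest open route: 32 km.

There are 5! = 120 possible orderings.
Milton → Larch → North → Ridge → Elm → Juniper: 24+20+12+2+7 = 65
Milton → Larch → North → Ridge → Juniper → Elm: 24+20+12+9+7 = 72
Milton → Larch → North → Elm → Ridge → Juniper: 24+20+14+2+9 = 69
Milton → Larch → North → Elm → Juniper → Ridge: 24+20+14+7+9 = 74
Milton → Larch → North → Juniper → Ridge → Elm: 24+20+21+9+2 = 76
Milton → Larch → North → Juniper → Elm → Ridge: 24+20+21+7+2 = 74
Milton → Larch → Ridge → North → Elm → Juniper: 24+10+12+14+7 = 67
Milton → Larch → Ridge → North → Juniper → Elm: 24+10+12+21+7 = 74
Milton → Larch → Ridge → Elm → North → Juniper: 24+10+2+14+21 = 71
Milton → Larch → Ridge → Elm → Juniper → North: 24+10+2+7+21 = 64
Milton → Larch → Ridge → Juniper → North → Elm: 24+10+9+21+14 = 78
Milton → Larch → Ridge → Juniper → Elm → North: 24+10+9+7+14 = 64
Milton → Larch → Elm → North → Ridge → Juniper: 24+12+14+12+9 = 71
Milton → Larch → Elm → North → Juniper → Ridge: 24+12+14+21+9 = 80
… (106 more)
Milton → North → Ridge → Elm → Juniper → Larch: 6+12+2+7+5 = 32  ← best
The minimum is 32.
One shortest path: Milton → North → Ridge → Elm → Juniper → Larch.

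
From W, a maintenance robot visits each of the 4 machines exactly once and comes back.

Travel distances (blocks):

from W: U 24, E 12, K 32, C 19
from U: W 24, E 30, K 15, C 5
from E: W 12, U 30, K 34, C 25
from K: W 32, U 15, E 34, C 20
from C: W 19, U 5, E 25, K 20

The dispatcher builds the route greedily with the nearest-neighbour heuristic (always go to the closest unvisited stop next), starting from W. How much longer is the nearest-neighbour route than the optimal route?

W: E=12, C=19, U=24, K=32 ⇒ E
E: C=25, U=30, K=34 ⇒ C
C: U=5, K=20 ⇒ U
U: K=15 ⇒ K
NN route W → E → C → U → K → W costs 89.
Optimal: W → E → K → U → C → W costs 85 (by enumerating all 12 distinct tours).
Excess = 89 − 85 = 4.

Excess over optimum: 4 blocks.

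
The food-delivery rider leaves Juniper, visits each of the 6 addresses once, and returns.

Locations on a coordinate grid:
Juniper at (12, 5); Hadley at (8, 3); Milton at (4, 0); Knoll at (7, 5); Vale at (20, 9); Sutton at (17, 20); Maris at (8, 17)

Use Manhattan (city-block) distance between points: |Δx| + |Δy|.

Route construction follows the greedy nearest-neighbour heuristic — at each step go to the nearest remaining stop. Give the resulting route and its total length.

From Juniper: distances to unvisited — Knoll=5, Hadley=6, Vale=12, Milton=13, Maris=16, Sutton=20. Nearest is Knoll (5).
From Knoll: distances to unvisited — Hadley=3, Milton=8, Maris=13, Vale=17, Sutton=25. Nearest is Hadley (3).
From Hadley: distances to unvisited — Milton=7, Maris=14, Vale=18, Sutton=26. Nearest is Milton (7).
From Milton: distances to unvisited — Maris=21, Vale=25, Sutton=33. Nearest is Maris (21).
From Maris: distances to unvisited — Sutton=12, Vale=20. Nearest is Sutton (12).
From Sutton: distances to unvisited — Vale=14. Nearest is Vale (14).
Return Vale→Juniper: 12.
Total = 5 + 3 + 7 + 21 + 12 + 14 + 12 = 74.

Total distance 74 via the nearest-neighbour route Juniper → Knoll → Hadley → Milton → Maris → Sutton → Vale → Juniper.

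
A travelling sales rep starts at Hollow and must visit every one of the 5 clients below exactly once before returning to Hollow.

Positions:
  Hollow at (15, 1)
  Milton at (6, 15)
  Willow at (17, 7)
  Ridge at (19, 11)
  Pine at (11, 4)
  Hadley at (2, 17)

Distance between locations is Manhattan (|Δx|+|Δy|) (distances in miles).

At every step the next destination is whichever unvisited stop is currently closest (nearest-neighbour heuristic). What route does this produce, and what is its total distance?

At Hollow the remaining stops are Pine 7, Willow 8, Ridge 14, Milton 23, Hadley 29; go to Pine.
At Pine the remaining stops are Willow 9, Ridge 15, Milton 16, Hadley 22; go to Willow.
At Willow the remaining stops are Ridge 6, Milton 19, Hadley 25; go to Ridge.
At Ridge the remaining stops are Milton 17, Hadley 23; go to Milton.
At Milton the remaining stops are Hadley 6; go to Hadley.
Return Hadley→Hollow: 29.
Total = 7 + 9 + 6 + 17 + 6 + 29 = 74.

74 miles along Hollow → Pine → Willow → Ridge → Milton → Hadley → Hollow.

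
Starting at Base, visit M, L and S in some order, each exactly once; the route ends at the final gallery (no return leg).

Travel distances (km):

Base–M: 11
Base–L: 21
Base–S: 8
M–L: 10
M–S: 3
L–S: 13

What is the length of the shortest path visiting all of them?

There are 3! = 6 possible orderings.
Base - M - L - S: 11+10+13 = 34
Base - M - S - L: 11+3+13 = 27
Base - L - M - S: 21+10+3 = 34
Base - L - S - M: 21+13+3 = 37
Base - S - M - L: 8+3+10 = 21
Base - S - L - M: 8+13+10 = 31
The minimum is 21.
One shortest path: Base → S → M → L.

Shortest open route: 21 km.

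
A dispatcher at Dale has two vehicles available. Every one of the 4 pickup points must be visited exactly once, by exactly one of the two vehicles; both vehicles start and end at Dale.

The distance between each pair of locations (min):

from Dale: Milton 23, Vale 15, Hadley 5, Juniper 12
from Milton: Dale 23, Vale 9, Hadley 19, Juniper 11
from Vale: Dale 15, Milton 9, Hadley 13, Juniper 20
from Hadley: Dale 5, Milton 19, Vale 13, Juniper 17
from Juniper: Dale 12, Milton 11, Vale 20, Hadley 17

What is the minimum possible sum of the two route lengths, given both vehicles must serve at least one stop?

Minimum combined distance: 57 min.

There are 2^3 − 1 = 7 ways to divide the 4 stops into two non-empty groups. For each, the best each vehicle can do is its own shortest tour through its group:
  {Milton} + {Vale, Hadley, Juniper}: 46 + 50 = 96
  {Vale} + {Milton, Hadley, Juniper}: 30 + 47 = 77
  {Milton, Vale} + {Hadley, Juniper}: 47 + 34 = 81
  {Hadley} + {Milton, Vale, Juniper}: 10 + 47 = 57
  {Milton, Hadley} + {Vale, Juniper}: 47 + 47 = 94
  {Vale, Hadley} + {Milton, Juniper}: 33 + 46 = 79
  … (7 splits in total)
Best: vehicle 1 Dale → Hadley → Dale = 10; vehicle 2 Dale → Vale → Milton → Juniper → Dale = 47; combined 57.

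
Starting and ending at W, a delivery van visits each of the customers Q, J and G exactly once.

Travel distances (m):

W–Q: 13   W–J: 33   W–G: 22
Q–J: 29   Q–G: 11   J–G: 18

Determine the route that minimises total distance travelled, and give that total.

Shortest round trip = 75 m.

With 3 stops there are 3!/2 = 3 distinct round trips (a route and its reverse cost the same).
W-Q-J-G-W: 13+29+18+22 = 82
W-Q-G-J-W: 13+11+18+33 = 75
W-J-Q-G-W: 33+29+11+22 = 95
The minimum is 75.
One optimal route: W → Q → G → J → W (or its reverse).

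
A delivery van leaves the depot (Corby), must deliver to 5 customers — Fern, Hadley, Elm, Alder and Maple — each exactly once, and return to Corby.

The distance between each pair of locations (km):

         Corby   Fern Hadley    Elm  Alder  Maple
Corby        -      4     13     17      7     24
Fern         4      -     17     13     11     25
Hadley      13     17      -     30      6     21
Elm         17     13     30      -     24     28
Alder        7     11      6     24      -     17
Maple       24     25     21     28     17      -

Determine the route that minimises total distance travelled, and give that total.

Minimum total distance: 79 km.

With 5 stops there are 5!/2 = 60 distinct round trips (a route and its reverse cost the same).
Corby → Fern → Hadley → Elm → Alder → Maple → Corby: 4+17+30+24+17+24 = 116
Corby → Fern → Hadley → Elm → Maple → Alder → Corby: 4+17+30+28+17+7 = 103
Corby → Fern → Hadley → Alder → Elm → Maple → Corby: 4+17+6+24+28+24 = 103
Corby → Fern → Hadley → Alder → Maple → Elm → Corby: 4+17+6+17+28+17 = 89
Corby → Fern → Hadley → Maple → Elm → Alder → Corby: 4+17+21+28+24+7 = 101
Corby → Fern → Hadley → Maple → Alder → Elm → Corby: 4+17+21+17+24+17 = 100
Corby → Fern → Elm → Hadley → Alder → Maple → Corby: 4+13+30+6+17+24 = 94
Corby → Fern → Elm → Hadley → Maple → Alder → Corby: 4+13+30+21+17+7 = 92
Corby → Fern → Elm → Alder → Hadley → Maple → Corby: 4+13+24+6+21+24 = 92
Corby → Fern → Elm → Alder → Maple → Hadley → Corby: 4+13+24+17+21+13 = 92
Corby → Fern → Elm → Maple → Hadley → Alder → Corby: 4+13+28+21+6+7 = 79
Corby → Fern → Elm → Maple → Alder → Hadley → Corby: 4+13+28+17+6+13 = 81
Corby → Fern → Alder → Hadley → Elm → Maple → Corby: 4+11+6+30+28+24 = 103
Corby → Fern → Alder → Hadley → Maple → Elm → Corby: 4+11+6+21+28+17 = 87
… (46 more)
The minimum is 79.
One optimal route: Corby → Fern → Elm → Maple → Hadley → Alder → Corby (or its reverse).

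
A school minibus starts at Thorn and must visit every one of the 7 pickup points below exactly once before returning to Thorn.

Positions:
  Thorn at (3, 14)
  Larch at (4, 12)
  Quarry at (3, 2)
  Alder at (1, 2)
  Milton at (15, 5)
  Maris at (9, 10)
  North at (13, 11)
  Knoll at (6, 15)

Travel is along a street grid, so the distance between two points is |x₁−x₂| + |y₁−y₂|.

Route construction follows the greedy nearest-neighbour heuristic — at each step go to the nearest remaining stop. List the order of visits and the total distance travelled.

60 along Thorn → Larch → Knoll → Maris → North → Milton → Quarry → Alder → Thorn.

At Thorn the remaining stops are Larch 3, Knoll 4, Maris 10, Quarry 12, North 13, Alder 14, Milton 21; go to Larch.
At Larch the remaining stops are Knoll 5, Maris 7, North 10, Quarry 11, Alder 13, Milton 18; go to Knoll.
At Knoll the remaining stops are Maris 8, North 11, Quarry 16, Alder 18, Milton 19; go to Maris.
At Maris the remaining stops are North 5, Milton 11, Quarry 14, Alder 16; go to North.
At North the remaining stops are Milton 8, Quarry 19, Alder 21; go to Milton.
At Milton the remaining stops are Quarry 15, Alder 17; go to Quarry.
At Quarry the remaining stops are Alder 2; go to Alder.
Return Alder→Thorn: 14.
Total = 3 + 5 + 8 + 5 + 8 + 15 + 2 + 14 = 60.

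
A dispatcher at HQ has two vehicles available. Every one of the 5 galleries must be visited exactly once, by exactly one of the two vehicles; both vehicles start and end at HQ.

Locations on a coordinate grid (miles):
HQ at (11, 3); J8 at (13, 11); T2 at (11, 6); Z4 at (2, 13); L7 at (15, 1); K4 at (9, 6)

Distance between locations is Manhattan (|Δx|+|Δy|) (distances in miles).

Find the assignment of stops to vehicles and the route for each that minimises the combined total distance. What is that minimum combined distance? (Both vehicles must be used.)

Minimum combined distance: 54 miles.

There are 2^4 − 1 = 15 ways to divide the 5 stops into two non-empty groups. For each, the best each vehicle can do is its own shortest tour through its group:
  {J8} + {T2, Z4, L7, K4}: 20 + 50 = 70
  {T2} + {J8, Z4, L7, K4}: 6 + 50 = 56
  {J8, T2} + {Z4, L7, K4}: 20 + 50 = 70
  {Z4} + {J8, T2, L7, K4}: 38 + 32 = 70
  {J8, Z4} + {T2, L7, K4}: 42 + 22 = 64
  {T2, Z4} + {J8, L7, K4}: 38 + 32 = 70
  … (15 splits in total)
  {L7} + {J8, T2, Z4, K4}: 12 + 42 = 54  ← best
Best: vehicle 1 HQ → L7 → HQ = 12; vehicle 2 HQ → J8 → Z4 → K4 → T2 → HQ = 42; combined 54.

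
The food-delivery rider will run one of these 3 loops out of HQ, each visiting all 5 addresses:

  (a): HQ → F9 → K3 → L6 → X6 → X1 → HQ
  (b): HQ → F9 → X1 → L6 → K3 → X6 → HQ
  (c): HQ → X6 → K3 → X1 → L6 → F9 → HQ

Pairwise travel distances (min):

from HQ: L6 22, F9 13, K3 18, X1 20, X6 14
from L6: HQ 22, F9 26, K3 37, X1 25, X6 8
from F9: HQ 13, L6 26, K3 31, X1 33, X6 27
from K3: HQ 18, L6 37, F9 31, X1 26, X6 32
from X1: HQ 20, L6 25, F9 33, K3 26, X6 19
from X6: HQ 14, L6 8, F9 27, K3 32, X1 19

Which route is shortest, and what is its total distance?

(a): 13 + 31 + 37 + 8 + 19 + 20 = 128
(b): 13 + 33 + 25 + 37 + 32 + 14 = 154
(c): 14 + 32 + 26 + 25 + 26 + 13 = 136

128 min — (a) is the shortest.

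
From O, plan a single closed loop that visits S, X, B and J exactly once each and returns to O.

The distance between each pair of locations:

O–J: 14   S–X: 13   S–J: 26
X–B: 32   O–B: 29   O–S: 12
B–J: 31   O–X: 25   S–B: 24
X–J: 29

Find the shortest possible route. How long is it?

102 — the shortest possible round trip.

With 4 stops there are 4!/2 = 12 distinct round trips (a route and its reverse cost the same).
O→S→X→B→J→O: 12+13+32+31+14 = 102
O→S→X→J→B→O: 12+13+29+31+29 = 114
O→S→B→X→J→O: 12+24+32+29+14 = 111
O→S→B→J→X→O: 12+24+31+29+25 = 121
O→S→J→X→B→O: 12+26+29+32+29 = 128
O→S→J→B→X→O: 12+26+31+32+25 = 126
O→X→S→B→J→O: 25+13+24+31+14 = 107
O→X→S→J→B→O: 25+13+26+31+29 = 124
O→X→B→S→J→O: 25+32+24+26+14 = 121
O→X→J→S→B→O: 25+29+26+24+29 = 133
O→B→S→X→J→O: 29+24+13+29+14 = 109
O→B→X→S→J→O: 29+32+13+26+14 = 114
The minimum is 102.
One optimal route: O → S → X → B → J → O (or its reverse).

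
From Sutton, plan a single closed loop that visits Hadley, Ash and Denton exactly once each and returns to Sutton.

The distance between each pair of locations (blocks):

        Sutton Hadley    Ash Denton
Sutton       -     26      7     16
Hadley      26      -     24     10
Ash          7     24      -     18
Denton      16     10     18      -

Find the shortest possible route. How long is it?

Shortest round trip = 57 blocks.

There are 3 distinct closed tours to check (reversals are equivalent).
Sutton → Hadley → Ash → Denton → Sutton: 26+24+18+16 = 84
Sutton → Hadley → Denton → Ash → Sutton: 26+10+18+7 = 61
Sutton → Ash → Hadley → Denton → Sutton: 7+24+10+16 = 57
The minimum is 57.
One optimal route: Sutton → Ash → Hadley → Denton → Sutton (or its reverse).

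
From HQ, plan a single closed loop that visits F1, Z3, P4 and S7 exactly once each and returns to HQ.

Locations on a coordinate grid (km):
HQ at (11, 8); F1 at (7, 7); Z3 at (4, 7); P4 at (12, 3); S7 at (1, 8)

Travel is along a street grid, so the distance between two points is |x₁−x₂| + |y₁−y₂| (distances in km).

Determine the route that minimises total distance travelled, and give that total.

With 4 stops there are 4!/2 = 12 distinct round trips (a route and its reverse cost the same).
HQ - F1 - Z3 - P4 - S7 - HQ: 5+3+12+16+10 = 46
HQ - F1 - Z3 - S7 - P4 - HQ: 5+3+4+16+6 = 34
HQ - F1 - P4 - Z3 - S7 - HQ: 5+9+12+4+10 = 40
HQ - F1 - P4 - S7 - Z3 - HQ: 5+9+16+4+8 = 42
HQ - F1 - S7 - Z3 - P4 - HQ: 5+7+4+12+6 = 34
HQ - F1 - S7 - P4 - Z3 - HQ: 5+7+16+12+8 = 48
HQ - Z3 - F1 - P4 - S7 - HQ: 8+3+9+16+10 = 46
HQ - Z3 - F1 - S7 - P4 - HQ: 8+3+7+16+6 = 40
HQ - Z3 - P4 - F1 - S7 - HQ: 8+12+9+7+10 = 46
HQ - Z3 - S7 - F1 - P4 - HQ: 8+4+7+9+6 = 34
HQ - P4 - F1 - Z3 - S7 - HQ: 6+9+3+4+10 = 32
HQ - P4 - Z3 - F1 - S7 - HQ: 6+12+3+7+10 = 38
The minimum is 32.
One optimal route: HQ → P4 → F1 → Z3 → S7 → HQ (or its reverse).

Minimum total distance: 32 km.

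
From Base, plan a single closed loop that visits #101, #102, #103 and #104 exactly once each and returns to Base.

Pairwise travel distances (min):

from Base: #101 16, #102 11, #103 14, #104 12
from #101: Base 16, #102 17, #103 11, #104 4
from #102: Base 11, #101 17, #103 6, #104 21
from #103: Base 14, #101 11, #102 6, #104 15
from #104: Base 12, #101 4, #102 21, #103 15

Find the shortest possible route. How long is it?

Minimum total distance: 44 min.

There are 12 distinct closed tours to check (reversals are equivalent).
Base-#101-#102-#103-#104-Base: 16+17+6+15+12 = 66
Base-#101-#102-#104-#103-Base: 16+17+21+15+14 = 83
Base-#101-#103-#102-#104-Base: 16+11+6+21+12 = 66
Base-#101-#103-#104-#102-Base: 16+11+15+21+11 = 74
Base-#101-#104-#102-#103-Base: 16+4+21+6+14 = 61
Base-#101-#104-#103-#102-Base: 16+4+15+6+11 = 52
Base-#102-#101-#103-#104-Base: 11+17+11+15+12 = 66
Base-#102-#101-#104-#103-Base: 11+17+4+15+14 = 61
Base-#102-#103-#101-#104-Base: 11+6+11+4+12 = 44
Base-#102-#104-#101-#103-Base: 11+21+4+11+14 = 61
Base-#103-#101-#102-#104-Base: 14+11+17+21+12 = 75
Base-#103-#102-#101-#104-Base: 14+6+17+4+12 = 53
The minimum is 44.
One optimal route: Base → #102 → #103 → #101 → #104 → Base (or its reverse).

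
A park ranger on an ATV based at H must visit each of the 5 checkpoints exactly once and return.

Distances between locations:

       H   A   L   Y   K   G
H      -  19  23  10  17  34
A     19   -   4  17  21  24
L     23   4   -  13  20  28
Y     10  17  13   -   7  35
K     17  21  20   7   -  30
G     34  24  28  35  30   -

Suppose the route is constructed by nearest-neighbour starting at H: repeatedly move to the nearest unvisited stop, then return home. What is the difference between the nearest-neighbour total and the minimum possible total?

From H: Y=10, K=17, A=19, L=23, G=34 → choose Y (10).
From Y: K=7, L=13, A=17, G=35 → choose K (7).
From K: L=20, A=21, G=30 → choose L (20).
From L: A=4, G=28 → choose A (4).
From A: G=24 → choose G (24).
NN route H → Y → K → L → A → G → H costs 99.
Optimal: H → A → L → G → K → Y → H costs 98 (by enumerating all 60 distinct tours).
Excess = 99 − 98 = 1.

1 longer than the optimal tour.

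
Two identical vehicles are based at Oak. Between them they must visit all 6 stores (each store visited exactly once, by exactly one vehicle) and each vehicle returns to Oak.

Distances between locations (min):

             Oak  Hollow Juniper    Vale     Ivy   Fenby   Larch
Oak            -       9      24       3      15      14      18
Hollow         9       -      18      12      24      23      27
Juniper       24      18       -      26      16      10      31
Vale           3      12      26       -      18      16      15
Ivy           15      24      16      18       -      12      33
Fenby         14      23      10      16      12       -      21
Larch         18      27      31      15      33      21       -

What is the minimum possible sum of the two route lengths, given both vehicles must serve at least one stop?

Minimum combined distance: 98 min.

There are 2^5 − 1 = 31 ways to divide the 6 stops into two non-empty groups. For each, the best each vehicle can do is its own shortest tour through its group:
  {Hollow} + {Juniper, Vale, Ivy, Fenby, Larch}: 18 + 80 = 98
  {Juniper} + {Hollow, Vale, Ivy, Fenby, Larch}: 48 + 84 = 132
  {Hollow, Juniper} + {Vale, Ivy, Fenby, Larch}: 51 + 66 = 117
  {Vale} + {Hollow, Juniper, Ivy, Fenby, Larch}: 6 + 94 = 100
  {Hollow, Vale} + {Juniper, Ivy, Fenby, Larch}: 24 + 80 = 104
  {Juniper, Vale} + {Hollow, Ivy, Fenby, Larch}: 53 + 84 = 137
  … (31 splits in total)
Best: vehicle 1 Oak → Hollow → Oak = 18; vehicle 2 Oak → Vale → Larch → Fenby → Juniper → Ivy → Oak = 80; combined 98.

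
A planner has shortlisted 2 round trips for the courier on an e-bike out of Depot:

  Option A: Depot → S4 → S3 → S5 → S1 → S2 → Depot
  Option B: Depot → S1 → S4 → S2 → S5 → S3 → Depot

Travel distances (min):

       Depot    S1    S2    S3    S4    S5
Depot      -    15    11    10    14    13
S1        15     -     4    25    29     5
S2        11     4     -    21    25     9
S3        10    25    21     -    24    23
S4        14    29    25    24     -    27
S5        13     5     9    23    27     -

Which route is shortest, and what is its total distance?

81 min — Option A is the shortest.

Option A: 14 + 24 + 23 + 5 + 4 + 11 = 81
Option B: 15 + 29 + 25 + 9 + 23 + 10 = 111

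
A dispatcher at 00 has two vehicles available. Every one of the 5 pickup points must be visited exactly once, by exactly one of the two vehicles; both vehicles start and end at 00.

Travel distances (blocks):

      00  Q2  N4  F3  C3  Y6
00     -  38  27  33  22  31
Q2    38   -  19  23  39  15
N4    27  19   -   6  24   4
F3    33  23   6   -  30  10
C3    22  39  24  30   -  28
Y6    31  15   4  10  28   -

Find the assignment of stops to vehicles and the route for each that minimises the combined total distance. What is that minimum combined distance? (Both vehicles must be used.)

Try each way of splitting the stops between the two vehicles (each non-empty) and, for each split, find the best tour for each vehicle:
  {Q2} + {N4, F3, C3, Y6}: 76 + 93 = 169
  {N4} + {Q2, F3, C3, Y6}: 54 + 115 = 169
  {Q2, N4} + {F3, C3, Y6}: 84 + 93 = 177
  {F3} + {Q2, N4, C3, Y6}: 66 + 103 = 169
  {Q2, F3} + {N4, C3, Y6}: 94 + 81 = 175
  {N4, F3} + {Q2, C3, Y6}: 66 + 103 = 169
  … (15 splits in total)
  {C3} + {Q2, N4, F3, Y6}: 44 + 96 = 140  ← best
Best: vehicle 1 00 → C3 → 00 = 44; vehicle 2 00 → Q2 → Y6 → N4 → F3 → 00 = 96; combined 140.

140 blocks — the smallest possible combined total.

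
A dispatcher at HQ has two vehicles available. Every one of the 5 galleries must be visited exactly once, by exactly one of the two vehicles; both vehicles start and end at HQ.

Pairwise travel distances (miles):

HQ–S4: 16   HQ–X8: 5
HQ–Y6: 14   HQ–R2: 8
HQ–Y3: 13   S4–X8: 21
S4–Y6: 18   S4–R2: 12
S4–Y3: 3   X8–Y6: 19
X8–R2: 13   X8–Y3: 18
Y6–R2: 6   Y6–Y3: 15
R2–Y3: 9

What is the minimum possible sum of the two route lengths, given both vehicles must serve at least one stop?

Try each way of splitting the stops between the two vehicles (each non-empty) and, for each split, find the best tour for each vehicle:
  {S4} + {X8, Y6, R2, Y3}: 32 + 52 = 84
  {X8} + {S4, Y6, R2, Y3}: 10 + 48 = 58
  {S4, X8} + {Y6, R2, Y3}: 42 + 42 = 84
  {Y6} + {S4, X8, R2, Y3}: 28 + 46 = 74
  {S4, Y6} + {X8, R2, Y3}: 48 + 40 = 88
  {X8, Y6} + {S4, R2, Y3}: 38 + 36 = 74
  … (15 splits in total)
Best: vehicle 1 HQ → X8 → HQ = 10; vehicle 2 HQ → S4 → Y3 → Y6 → R2 → HQ = 48; combined 58.

58 miles — the smallest possible combined total.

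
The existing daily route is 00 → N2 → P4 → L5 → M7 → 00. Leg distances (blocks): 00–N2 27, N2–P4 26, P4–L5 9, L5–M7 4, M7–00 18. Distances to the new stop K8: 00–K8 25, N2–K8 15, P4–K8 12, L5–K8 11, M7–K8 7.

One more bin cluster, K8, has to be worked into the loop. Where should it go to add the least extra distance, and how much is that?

Insertion cost between consecutive stops i–j is d(i,K8) + d(K8,j) − d(i,j):
  between 00 and N2: 25 + 15 − 27 = 13
  between N2 and P4: 15 + 12 − 26 = 1
  between P4 and L5: 12 + 11 − 9 = 14
  between L5 and M7: 11 + 7 − 4 = 14
  between M7 and 00: 7 + 25 − 18 = 14
Cheapest insertion is between N2 and P4, adding 1.
New total = 84 + 1 = 85.

+1 blocks — insert K8 between N2 and P4.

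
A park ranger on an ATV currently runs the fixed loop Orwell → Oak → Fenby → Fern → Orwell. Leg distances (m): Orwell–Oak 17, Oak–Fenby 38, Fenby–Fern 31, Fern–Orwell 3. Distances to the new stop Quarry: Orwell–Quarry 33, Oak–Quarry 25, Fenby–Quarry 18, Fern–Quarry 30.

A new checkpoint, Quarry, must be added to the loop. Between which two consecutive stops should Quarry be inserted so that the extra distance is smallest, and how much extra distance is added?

Minimum extra distance: 5 m, inserting Quarry between Oak and Fenby.

Insertion cost between consecutive stops i–j is d(i,Quarry) + d(Quarry,j) − d(i,j):
  between Orwell and Oak: 33 + 25 − 17 = 41
  between Oak and Fenby: 25 + 18 − 38 = 5
  between Fenby and Fern: 18 + 30 − 31 = 17
  between Fern and Orwell: 30 + 33 − 3 = 60
Cheapest insertion is between Oak and Fenby, adding 5.
New total = 89 + 5 = 94.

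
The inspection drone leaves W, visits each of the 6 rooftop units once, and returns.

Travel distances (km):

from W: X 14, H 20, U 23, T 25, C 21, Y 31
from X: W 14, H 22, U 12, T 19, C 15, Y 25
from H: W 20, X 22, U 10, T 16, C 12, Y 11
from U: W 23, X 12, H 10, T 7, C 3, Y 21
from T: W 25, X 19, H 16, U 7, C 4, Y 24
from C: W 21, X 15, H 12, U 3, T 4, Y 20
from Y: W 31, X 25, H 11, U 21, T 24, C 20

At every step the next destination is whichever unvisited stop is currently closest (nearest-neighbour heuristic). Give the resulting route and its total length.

91 km along W → X → U → C → T → H → Y → W.

W → [X:14 / H:20 / C:21 / U:23 / T:25 / Y:31] → X (14)
X → [U:12 / C:15 / T:19 / H:22 / Y:25] → U (12)
U → [C:3 / T:7 / H:10 / Y:21] → C (3)
C → [T:4 / H:12 / Y:20] → T (4)
T → [H:16 / Y:24] → H (16)
H → [Y:11] → Y (11)
Return Y→W: 31.
Total = 14 + 12 + 3 + 4 + 16 + 11 + 31 = 91.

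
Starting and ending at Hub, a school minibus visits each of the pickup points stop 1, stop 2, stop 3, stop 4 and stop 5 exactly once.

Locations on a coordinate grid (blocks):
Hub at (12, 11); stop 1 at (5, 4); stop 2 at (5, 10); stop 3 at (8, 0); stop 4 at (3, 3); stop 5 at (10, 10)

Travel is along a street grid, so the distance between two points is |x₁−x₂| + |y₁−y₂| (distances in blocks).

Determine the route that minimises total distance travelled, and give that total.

Minimum total distance: 40 blocks.

There are 60 distinct closed tours to check (reversals are equivalent).
Hub - stop 1 - stop 2 - stop 3 - stop 4 - stop 5 - Hub: 14+6+13+8+14+3 = 58
Hub - stop 1 - stop 2 - stop 3 - stop 5 - stop 4 - Hub: 14+6+13+12+14+17 = 76
Hub - stop 1 - stop 2 - stop 4 - stop 3 - stop 5 - Hub: 14+6+9+8+12+3 = 52
Hub - stop 1 - stop 2 - stop 4 - stop 5 - stop 3 - Hub: 14+6+9+14+12+15 = 70
Hub - stop 1 - stop 2 - stop 5 - stop 3 - stop 4 - Hub: 14+6+5+12+8+17 = 62
Hub - stop 1 - stop 2 - stop 5 - stop 4 - stop 3 - Hub: 14+6+5+14+8+15 = 62
Hub - stop 1 - stop 3 - stop 2 - stop 4 - stop 5 - Hub: 14+7+13+9+14+3 = 60
Hub - stop 1 - stop 3 - stop 2 - stop 5 - stop 4 - Hub: 14+7+13+5+14+17 = 70
Hub - stop 1 - stop 3 - stop 4 - stop 2 - stop 5 - Hub: 14+7+8+9+5+3 = 46
Hub - stop 1 - stop 3 - stop 4 - stop 5 - stop 2 - Hub: 14+7+8+14+5+8 = 56
Hub - stop 1 - stop 3 - stop 5 - stop 2 - stop 4 - Hub: 14+7+12+5+9+17 = 64
Hub - stop 1 - stop 3 - stop 5 - stop 4 - stop 2 - Hub: 14+7+12+14+9+8 = 64
Hub - stop 1 - stop 4 - stop 2 - stop 3 - stop 5 - Hub: 14+3+9+13+12+3 = 54
Hub - stop 1 - stop 4 - stop 2 - stop 5 - stop 3 - Hub: 14+3+9+5+12+15 = 58
… (46 more)
Hub - stop 2 - stop 1 - stop 4 - stop 3 - stop 5 - Hub: 8+6+3+8+12+3 = 40  ← best
The minimum is 40.
One optimal route: Hub → stop 2 → stop 1 → stop 4 → stop 3 → stop 5 → Hub (or its reverse).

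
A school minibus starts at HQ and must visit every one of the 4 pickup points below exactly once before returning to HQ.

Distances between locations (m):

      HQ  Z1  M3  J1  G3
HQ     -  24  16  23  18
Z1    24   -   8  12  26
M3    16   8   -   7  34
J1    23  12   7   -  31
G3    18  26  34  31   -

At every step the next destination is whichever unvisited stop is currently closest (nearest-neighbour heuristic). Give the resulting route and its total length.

At HQ the remaining stops are M3 16, G3 18, J1 23, Z1 24; go to M3.
At M3 the remaining stops are J1 7, Z1 8, G3 34; go to J1.
At J1 the remaining stops are Z1 12, G3 31; go to Z1.
At Z1 the remaining stops are G3 26; go to G3.
Return G3→HQ: 18.
Total = 16 + 7 + 12 + 26 + 18 = 79.

Total distance 79 m via the nearest-neighbour route HQ → M3 → J1 → Z1 → G3 → HQ.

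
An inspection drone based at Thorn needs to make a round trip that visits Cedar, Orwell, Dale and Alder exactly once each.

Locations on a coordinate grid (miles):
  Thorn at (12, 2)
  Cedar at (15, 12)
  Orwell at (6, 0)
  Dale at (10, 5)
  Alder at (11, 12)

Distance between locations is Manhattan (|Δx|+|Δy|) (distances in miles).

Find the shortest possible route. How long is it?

Shortest round trip = 42 miles.

Thorn→Cedar→Orwell→Dale→Alder→Thorn: 13+21+9+8+11 = 62
Thorn→Cedar→Orwell→Alder→Dale→Thorn: 13+21+17+8+5 = 64
Thorn→Cedar→Dale→Orwell→Alder→Thorn: 13+12+9+17+11 = 62
Thorn→Cedar→Dale→Alder→Orwell→Thorn: 13+12+8+17+8 = 58
Thorn→Cedar→Alder→Orwell→Dale→Thorn: 13+4+17+9+5 = 48
Thorn→Cedar→Alder→Dale→Orwell→Thorn: 13+4+8+9+8 = 42
Thorn→Orwell→Cedar→Dale→Alder→Thorn: 8+21+12+8+11 = 60
Thorn→Orwell→Cedar→Alder→Dale→Thorn: 8+21+4+8+5 = 46
Thorn→Orwell→Dale→Cedar→Alder→Thorn: 8+9+12+4+11 = 44
Thorn→Orwell→Alder→Cedar→Dale→Thorn: 8+17+4+12+5 = 46
Thorn→Dale→Cedar→Orwell→Alder→Thorn: 5+12+21+17+11 = 66
Thorn→Dale→Orwell→Cedar→Alder→Thorn: 5+9+21+4+11 = 50
The minimum is 42.
One optimal route: Thorn → Cedar → Alder → Dale → Orwell → Thorn (or its reverse).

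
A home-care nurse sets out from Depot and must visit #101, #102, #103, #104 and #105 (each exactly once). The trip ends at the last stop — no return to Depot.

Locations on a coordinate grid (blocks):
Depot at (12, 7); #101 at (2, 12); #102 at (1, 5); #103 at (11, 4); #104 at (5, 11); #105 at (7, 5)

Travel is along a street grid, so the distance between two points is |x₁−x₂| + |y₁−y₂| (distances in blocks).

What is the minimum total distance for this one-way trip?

There are 5! = 120 possible orderings.
Depot→#101→#102→#103→#104→#105: 15+8+11+13+8 = 55
Depot→#101→#102→#103→#105→#104: 15+8+11+5+8 = 47
Depot→#101→#102→#104→#103→#105: 15+8+10+13+5 = 51
Depot→#101→#102→#104→#105→#103: 15+8+10+8+5 = 46
Depot→#101→#102→#105→#103→#104: 15+8+6+5+13 = 47
Depot→#101→#102→#105→#104→#103: 15+8+6+8+13 = 50
Depot→#101→#103→#102→#104→#105: 15+17+11+10+8 = 61
Depot→#101→#103→#102→#105→#104: 15+17+11+6+8 = 57
Depot→#101→#103→#104→#102→#105: 15+17+13+10+6 = 61
Depot→#101→#103→#104→#105→#102: 15+17+13+8+6 = 59
Depot→#101→#103→#105→#102→#104: 15+17+5+6+10 = 53
Depot→#101→#103→#105→#104→#102: 15+17+5+8+10 = 55
Depot→#101→#104→#102→#103→#105: 15+4+10+11+5 = 45
Depot→#101→#104→#102→#105→#103: 15+4+10+6+5 = 40
… (106 more)
Depot→#103→#105→#102→#101→#104: 4+5+6+8+4 = 27  ← best
The minimum is 27.
One shortest path: Depot → #103 → #105 → #102 → #101 → #104.

27 blocks — the minimum one-way total.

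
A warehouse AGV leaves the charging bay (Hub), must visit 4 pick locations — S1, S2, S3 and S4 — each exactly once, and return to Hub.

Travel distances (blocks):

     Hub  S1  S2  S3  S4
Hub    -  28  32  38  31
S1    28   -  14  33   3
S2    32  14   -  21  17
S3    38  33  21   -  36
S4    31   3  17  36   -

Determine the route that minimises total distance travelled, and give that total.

With 4 stops there are 4!/2 = 12 distinct round trips (a route and its reverse cost the same).
Hub → S1 → S2 → S3 → S4 → Hub: 28+14+21+36+31 = 130
Hub → S1 → S2 → S4 → S3 → Hub: 28+14+17+36+38 = 133
Hub → S1 → S3 → S2 → S4 → Hub: 28+33+21+17+31 = 130
Hub → S1 → S3 → S4 → S2 → Hub: 28+33+36+17+32 = 146
Hub → S1 → S4 → S2 → S3 → Hub: 28+3+17+21+38 = 107
Hub → S1 → S4 → S3 → S2 → Hub: 28+3+36+21+32 = 120
Hub → S2 → S1 → S3 → S4 → Hub: 32+14+33+36+31 = 146
Hub → S2 → S1 → S4 → S3 → Hub: 32+14+3+36+38 = 123
Hub → S2 → S3 → S1 → S4 → Hub: 32+21+33+3+31 = 120
Hub → S2 → S4 → S1 → S3 → Hub: 32+17+3+33+38 = 123
Hub → S3 → S1 → S2 → S4 → Hub: 38+33+14+17+31 = 133
Hub → S3 → S2 → S1 → S4 → Hub: 38+21+14+3+31 = 107
The minimum is 107.
One optimal route: Hub → S1 → S4 → S2 → S3 → Hub (or its reverse).

Shortest round trip = 107 blocks.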